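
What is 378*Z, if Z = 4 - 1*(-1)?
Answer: 1890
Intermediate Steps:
Z = 5 (Z = 4 + 1 = 5)
378*Z = 378*5 = 1890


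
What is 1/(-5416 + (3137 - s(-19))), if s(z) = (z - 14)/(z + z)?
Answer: -38/86635 ≈ -0.00043862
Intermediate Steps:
s(z) = (-14 + z)/(2*z) (s(z) = (-14 + z)/((2*z)) = (-14 + z)*(1/(2*z)) = (-14 + z)/(2*z))
1/(-5416 + (3137 - s(-19))) = 1/(-5416 + (3137 - (-14 - 19)/(2*(-19)))) = 1/(-5416 + (3137 - (-1)*(-33)/(2*19))) = 1/(-5416 + (3137 - 1*33/38)) = 1/(-5416 + (3137 - 33/38)) = 1/(-5416 + 119173/38) = 1/(-86635/38) = -38/86635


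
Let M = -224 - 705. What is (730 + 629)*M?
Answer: -1262511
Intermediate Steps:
M = -929
(730 + 629)*M = (730 + 629)*(-929) = 1359*(-929) = -1262511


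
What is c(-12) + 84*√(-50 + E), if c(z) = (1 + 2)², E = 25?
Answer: 9 + 420*I ≈ 9.0 + 420.0*I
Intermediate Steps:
c(z) = 9 (c(z) = 3² = 9)
c(-12) + 84*√(-50 + E) = 9 + 84*√(-50 + 25) = 9 + 84*√(-25) = 9 + 84*(5*I) = 9 + 420*I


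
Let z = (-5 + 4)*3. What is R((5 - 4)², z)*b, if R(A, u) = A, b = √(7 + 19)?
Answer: √26 ≈ 5.0990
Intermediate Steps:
z = -3 (z = -1*3 = -3)
b = √26 ≈ 5.0990
R((5 - 4)², z)*b = (5 - 4)²*√26 = 1²*√26 = 1*√26 = √26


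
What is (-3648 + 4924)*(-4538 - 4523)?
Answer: -11561836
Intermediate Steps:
(-3648 + 4924)*(-4538 - 4523) = 1276*(-9061) = -11561836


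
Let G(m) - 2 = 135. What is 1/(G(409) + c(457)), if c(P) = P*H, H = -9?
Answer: -1/3976 ≈ -0.00025151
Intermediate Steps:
G(m) = 137 (G(m) = 2 + 135 = 137)
c(P) = -9*P (c(P) = P*(-9) = -9*P)
1/(G(409) + c(457)) = 1/(137 - 9*457) = 1/(137 - 4113) = 1/(-3976) = -1/3976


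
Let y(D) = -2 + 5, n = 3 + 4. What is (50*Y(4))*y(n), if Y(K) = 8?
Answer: 1200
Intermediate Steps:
n = 7
y(D) = 3
(50*Y(4))*y(n) = (50*8)*3 = 400*3 = 1200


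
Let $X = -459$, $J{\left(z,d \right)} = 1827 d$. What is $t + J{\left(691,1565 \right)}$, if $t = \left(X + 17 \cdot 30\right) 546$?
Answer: $2887101$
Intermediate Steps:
$t = 27846$ ($t = \left(-459 + 17 \cdot 30\right) 546 = \left(-459 + 510\right) 546 = 51 \cdot 546 = 27846$)
$t + J{\left(691,1565 \right)} = 27846 + 1827 \cdot 1565 = 27846 + 2859255 = 2887101$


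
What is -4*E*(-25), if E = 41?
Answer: 4100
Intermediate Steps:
-4*E*(-25) = -4*41*(-25) = -164*(-25) = 4100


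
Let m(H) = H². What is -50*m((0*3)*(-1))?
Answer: 0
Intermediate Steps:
-50*m((0*3)*(-1)) = -50*((0*3)*(-1))² = -50*(0*(-1))² = -50*0² = -50*0 = 0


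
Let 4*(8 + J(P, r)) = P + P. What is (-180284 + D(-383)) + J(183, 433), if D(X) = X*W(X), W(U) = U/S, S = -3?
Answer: -1374581/6 ≈ -2.2910e+5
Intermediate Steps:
W(U) = -U/3 (W(U) = U/(-3) = U*(-⅓) = -U/3)
J(P, r) = -8 + P/2 (J(P, r) = -8 + (P + P)/4 = -8 + (2*P)/4 = -8 + P/2)
D(X) = -X²/3 (D(X) = X*(-X/3) = -X²/3)
(-180284 + D(-383)) + J(183, 433) = (-180284 - ⅓*(-383)²) + (-8 + (½)*183) = (-180284 - ⅓*146689) + (-8 + 183/2) = (-180284 - 146689/3) + 167/2 = -687541/3 + 167/2 = -1374581/6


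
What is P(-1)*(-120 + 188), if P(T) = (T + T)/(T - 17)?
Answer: 68/9 ≈ 7.5556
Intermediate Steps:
P(T) = 2*T/(-17 + T) (P(T) = (2*T)/(-17 + T) = 2*T/(-17 + T))
P(-1)*(-120 + 188) = (2*(-1)/(-17 - 1))*(-120 + 188) = (2*(-1)/(-18))*68 = (2*(-1)*(-1/18))*68 = (⅑)*68 = 68/9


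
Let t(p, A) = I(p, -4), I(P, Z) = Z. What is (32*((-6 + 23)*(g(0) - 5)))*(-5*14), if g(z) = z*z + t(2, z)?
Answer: 342720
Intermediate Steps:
t(p, A) = -4
g(z) = -4 + z² (g(z) = z*z - 4 = z² - 4 = -4 + z²)
(32*((-6 + 23)*(g(0) - 5)))*(-5*14) = (32*((-6 + 23)*((-4 + 0²) - 5)))*(-5*14) = (32*(17*((-4 + 0) - 5)))*(-70) = (32*(17*(-4 - 5)))*(-70) = (32*(17*(-9)))*(-70) = (32*(-153))*(-70) = -4896*(-70) = 342720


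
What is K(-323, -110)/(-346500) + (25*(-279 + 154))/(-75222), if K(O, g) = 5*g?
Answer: 8111/188055 ≈ 0.043131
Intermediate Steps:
K(-323, -110)/(-346500) + (25*(-279 + 154))/(-75222) = (5*(-110))/(-346500) + (25*(-279 + 154))/(-75222) = -550*(-1/346500) + (25*(-125))*(-1/75222) = 1/630 - 3125*(-1/75222) = 1/630 + 3125/75222 = 8111/188055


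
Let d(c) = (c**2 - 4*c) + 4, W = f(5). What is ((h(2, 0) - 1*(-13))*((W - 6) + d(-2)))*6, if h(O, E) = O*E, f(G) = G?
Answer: 1170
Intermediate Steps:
W = 5
h(O, E) = E*O
d(c) = 4 + c**2 - 4*c
((h(2, 0) - 1*(-13))*((W - 6) + d(-2)))*6 = ((0*2 - 1*(-13))*((5 - 6) + (4 + (-2)**2 - 4*(-2))))*6 = ((0 + 13)*(-1 + (4 + 4 + 8)))*6 = (13*(-1 + 16))*6 = (13*15)*6 = 195*6 = 1170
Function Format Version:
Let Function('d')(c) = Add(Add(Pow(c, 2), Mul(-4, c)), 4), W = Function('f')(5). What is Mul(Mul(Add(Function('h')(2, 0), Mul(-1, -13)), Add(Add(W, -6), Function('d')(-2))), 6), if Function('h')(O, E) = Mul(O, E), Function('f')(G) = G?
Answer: 1170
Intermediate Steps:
W = 5
Function('h')(O, E) = Mul(E, O)
Function('d')(c) = Add(4, Pow(c, 2), Mul(-4, c))
Mul(Mul(Add(Function('h')(2, 0), Mul(-1, -13)), Add(Add(W, -6), Function('d')(-2))), 6) = Mul(Mul(Add(Mul(0, 2), Mul(-1, -13)), Add(Add(5, -6), Add(4, Pow(-2, 2), Mul(-4, -2)))), 6) = Mul(Mul(Add(0, 13), Add(-1, Add(4, 4, 8))), 6) = Mul(Mul(13, Add(-1, 16)), 6) = Mul(Mul(13, 15), 6) = Mul(195, 6) = 1170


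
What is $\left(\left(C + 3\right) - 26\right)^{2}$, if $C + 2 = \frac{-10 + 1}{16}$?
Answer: $\frac{167281}{256} \approx 653.44$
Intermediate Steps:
$C = - \frac{41}{16}$ ($C = -2 + \frac{-10 + 1}{16} = -2 - \frac{9}{16} = - \frac{41}{16} \approx -2.5625$)
$\left(\left(C + 3\right) - 26\right)^{2} = \left(\left(- \frac{41}{16} + 3\right) - 26\right)^{2} = \left(\frac{7}{16} - 26\right)^{2} = \left(- \frac{409}{16}\right)^{2} = \frac{167281}{256}$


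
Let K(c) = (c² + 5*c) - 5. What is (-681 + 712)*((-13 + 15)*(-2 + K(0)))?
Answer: -434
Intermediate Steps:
K(c) = -5 + c² + 5*c
(-681 + 712)*((-13 + 15)*(-2 + K(0))) = (-681 + 712)*((-13 + 15)*(-2 + (-5 + 0² + 5*0))) = 31*(2*(-2 + (-5 + 0 + 0))) = 31*(2*(-2 - 5)) = 31*(2*(-7)) = 31*(-14) = -434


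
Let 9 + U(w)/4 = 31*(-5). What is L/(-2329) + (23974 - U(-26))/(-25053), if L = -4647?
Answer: 19686007/19449479 ≈ 1.0122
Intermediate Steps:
U(w) = -656 (U(w) = -36 + 4*(31*(-5)) = -36 + 4*(-155) = -36 - 620 = -656)
L/(-2329) + (23974 - U(-26))/(-25053) = -4647/(-2329) + (23974 - 1*(-656))/(-25053) = -4647*(-1/2329) + (23974 + 656)*(-1/25053) = 4647/2329 + 24630*(-1/25053) = 4647/2329 - 8210/8351 = 19686007/19449479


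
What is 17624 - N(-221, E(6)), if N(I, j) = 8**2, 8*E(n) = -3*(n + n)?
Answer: 17560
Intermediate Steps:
E(n) = -3*n/4 (E(n) = (-3*(n + n))/8 = (-6*n)/8 = -3*n/4)
N(I, j) = 64
17624 - N(-221, E(6)) = 17624 - 1*64 = 17624 - 64 = 17560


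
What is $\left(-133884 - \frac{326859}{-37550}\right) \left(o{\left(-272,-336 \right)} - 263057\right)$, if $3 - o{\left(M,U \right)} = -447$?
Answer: $\frac{1320129942867987}{37550} \approx 3.5157 \cdot 10^{10}$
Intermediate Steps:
$o{\left(M,U \right)} = 450$ ($o{\left(M,U \right)} = 3 - -447 = 3 + 447 = 450$)
$\left(-133884 - \frac{326859}{-37550}\right) \left(o{\left(-272,-336 \right)} - 263057\right) = \left(-133884 - \frac{326859}{-37550}\right) \left(450 - 263057\right) = \left(-133884 - - \frac{326859}{37550}\right) \left(-262607\right) = \left(-133884 + \frac{326859}{37550}\right) \left(-262607\right) = \left(- \frac{5027017341}{37550}\right) \left(-262607\right) = \frac{1320129942867987}{37550}$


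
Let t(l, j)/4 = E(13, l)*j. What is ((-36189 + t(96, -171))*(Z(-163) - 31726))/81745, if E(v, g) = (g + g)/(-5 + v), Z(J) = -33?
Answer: 334136439/16349 ≈ 20438.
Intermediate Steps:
E(v, g) = 2*g/(-5 + v) (E(v, g) = (2*g)/(-5 + v) = 2*g/(-5 + v))
t(l, j) = j*l (t(l, j) = 4*((2*l/(-5 + 13))*j) = 4*((2*l/8)*j) = 4*((2*l*(⅛))*j) = 4*((l/4)*j) = 4*(j*l/4) = j*l)
((-36189 + t(96, -171))*(Z(-163) - 31726))/81745 = ((-36189 - 171*96)*(-33 - 31726))/81745 = ((-36189 - 16416)*(-31759))*(1/81745) = -52605*(-31759)*(1/81745) = 1670682195*(1/81745) = 334136439/16349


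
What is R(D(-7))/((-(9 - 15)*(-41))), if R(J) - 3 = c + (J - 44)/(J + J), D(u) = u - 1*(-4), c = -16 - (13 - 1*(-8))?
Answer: 157/1476 ≈ 0.10637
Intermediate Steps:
c = -37 (c = -16 - (13 + 8) = -16 - 1*21 = -16 - 21 = -37)
D(u) = 4 + u (D(u) = u + 4 = 4 + u)
R(J) = -34 + (-44 + J)/(2*J) (R(J) = 3 + (-37 + (J - 44)/(J + J)) = 3 + (-37 + (-44 + J)/((2*J))) = 3 + (-37 + (-44 + J)*(1/(2*J))) = 3 + (-37 + (-44 + J)/(2*J)) = -34 + (-44 + J)/(2*J))
R(D(-7))/((-(9 - 15)*(-41))) = (-67/2 - 22/(4 - 7))/((-(9 - 15)*(-41))) = (-67/2 - 22/(-3))/((-(-6)*(-41))) = (-67/2 - 22*(-⅓))/((-1*246)) = (-67/2 + 22/3)/(-246) = -157/6*(-1/246) = 157/1476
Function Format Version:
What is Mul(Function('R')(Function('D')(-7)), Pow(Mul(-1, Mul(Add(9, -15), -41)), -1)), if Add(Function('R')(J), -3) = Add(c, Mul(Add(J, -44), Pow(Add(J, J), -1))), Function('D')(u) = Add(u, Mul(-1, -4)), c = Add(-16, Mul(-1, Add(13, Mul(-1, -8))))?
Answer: Rational(157, 1476) ≈ 0.10637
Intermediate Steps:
c = -37 (c = Add(-16, Mul(-1, Add(13, 8))) = Add(-16, Mul(-1, 21)) = Add(-16, -21) = -37)
Function('D')(u) = Add(4, u) (Function('D')(u) = Add(u, 4) = Add(4, u))
Function('R')(J) = Add(-34, Mul(Rational(1, 2), Pow(J, -1), Add(-44, J))) (Function('R')(J) = Add(3, Add(-37, Mul(Add(J, -44), Pow(Add(J, J), -1)))) = Add(3, Add(-37, Mul(Add(-44, J), Pow(Mul(2, J), -1)))) = Add(3, Add(-37, Mul(Add(-44, J), Mul(Rational(1, 2), Pow(J, -1))))) = Add(3, Add(-37, Mul(Rational(1, 2), Pow(J, -1), Add(-44, J)))) = Add(-34, Mul(Rational(1, 2), Pow(J, -1), Add(-44, J))))
Mul(Function('R')(Function('D')(-7)), Pow(Mul(-1, Mul(Add(9, -15), -41)), -1)) = Mul(Add(Rational(-67, 2), Mul(-22, Pow(Add(4, -7), -1))), Pow(Mul(-1, Mul(Add(9, -15), -41)), -1)) = Mul(Add(Rational(-67, 2), Mul(-22, Pow(-3, -1))), Pow(Mul(-1, Mul(-6, -41)), -1)) = Mul(Add(Rational(-67, 2), Mul(-22, Rational(-1, 3))), Pow(Mul(-1, 246), -1)) = Mul(Add(Rational(-67, 2), Rational(22, 3)), Pow(-246, -1)) = Mul(Rational(-157, 6), Rational(-1, 246)) = Rational(157, 1476)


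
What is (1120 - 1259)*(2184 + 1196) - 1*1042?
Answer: -470862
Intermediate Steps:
(1120 - 1259)*(2184 + 1196) - 1*1042 = -139*3380 - 1042 = -469820 - 1042 = -470862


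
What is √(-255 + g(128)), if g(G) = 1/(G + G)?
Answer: I*√65279/16 ≈ 15.969*I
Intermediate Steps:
g(G) = 1/(2*G)
√(-255 + g(128)) = √(-255 + (½)/128) = √(-255 + (½)*(1/128)) = √(-255 + 1/256) = √(-65279/256) = I*√65279/16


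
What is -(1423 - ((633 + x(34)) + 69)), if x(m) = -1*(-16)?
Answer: -705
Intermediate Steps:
x(m) = 16
-(1423 - ((633 + x(34)) + 69)) = -(1423 - ((633 + 16) + 69)) = -(1423 - (649 + 69)) = -(1423 - 1*718) = -(1423 - 718) = -1*705 = -705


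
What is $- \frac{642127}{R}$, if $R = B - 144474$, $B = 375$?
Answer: $\frac{642127}{144099} \approx 4.4562$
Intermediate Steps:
$R = -144099$ ($R = 375 - 144474 = -144099$)
$- \frac{642127}{R} = - \frac{642127}{-144099} = \left(-642127\right) \left(- \frac{1}{144099}\right) = \frac{642127}{144099}$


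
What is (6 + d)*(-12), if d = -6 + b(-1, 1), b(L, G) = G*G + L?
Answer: 0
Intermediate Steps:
b(L, G) = L + G**2 (b(L, G) = G**2 + L = L + G**2)
d = -6 (d = -6 + (-1 + 1**2) = -6 + (-1 + 1) = -6 + 0 = -6)
(6 + d)*(-12) = (6 - 6)*(-12) = 0*(-12) = 0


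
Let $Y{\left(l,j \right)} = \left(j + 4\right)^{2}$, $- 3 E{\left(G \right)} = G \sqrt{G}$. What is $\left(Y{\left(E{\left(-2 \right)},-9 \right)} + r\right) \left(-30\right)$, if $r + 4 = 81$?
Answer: $-3060$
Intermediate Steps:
$E{\left(G \right)} = - \frac{G^{\frac{3}{2}}}{3}$ ($E{\left(G \right)} = - \frac{G \sqrt{G}}{3} = - \frac{G^{\frac{3}{2}}}{3}$)
$r = 77$ ($r = -4 + 81 = 77$)
$Y{\left(l,j \right)} = \left(4 + j\right)^{2}$
$\left(Y{\left(E{\left(-2 \right)},-9 \right)} + r\right) \left(-30\right) = \left(\left(4 - 9\right)^{2} + 77\right) \left(-30\right) = \left(\left(-5\right)^{2} + 77\right) \left(-30\right) = \left(25 + 77\right) \left(-30\right) = 102 \left(-30\right) = -3060$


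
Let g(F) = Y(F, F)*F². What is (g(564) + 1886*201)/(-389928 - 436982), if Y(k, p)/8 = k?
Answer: -717814119/413455 ≈ -1736.1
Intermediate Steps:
Y(k, p) = 8*k
g(F) = 8*F³ (g(F) = (8*F)*F² = 8*F³)
(g(564) + 1886*201)/(-389928 - 436982) = (8*564³ + 1886*201)/(-389928 - 436982) = (8*179406144 + 379086)/(-826910) = (1435249152 + 379086)*(-1/826910) = 1435628238*(-1/826910) = -717814119/413455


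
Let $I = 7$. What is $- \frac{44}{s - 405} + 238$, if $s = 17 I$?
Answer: $\frac{3096}{13} \approx 238.15$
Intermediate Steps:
$s = 119$ ($s = 17 \cdot 7 = 119$)
$- \frac{44}{s - 405} + 238 = - \frac{44}{119 - 405} + 238 = - \frac{44}{-286} + 238 = \left(-44\right) \left(- \frac{1}{286}\right) + 238 = \frac{2}{13} + 238 = \frac{3096}{13}$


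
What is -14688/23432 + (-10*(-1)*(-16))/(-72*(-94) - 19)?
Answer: -12859804/19767821 ≈ -0.65054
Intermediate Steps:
-14688/23432 + (-10*(-1)*(-16))/(-72*(-94) - 19) = -14688*1/23432 + (10*(-16))/(6768 - 19) = -1836/2929 - 160/6749 = -12859804/19767821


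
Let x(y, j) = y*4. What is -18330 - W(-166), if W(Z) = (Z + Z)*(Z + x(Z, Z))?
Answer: -293890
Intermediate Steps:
x(y, j) = 4*y
W(Z) = 10*Z² (W(Z) = (Z + Z)*(Z + 4*Z) = (2*Z)*(5*Z) = 10*Z²)
-18330 - W(-166) = -18330 - 10*(-166)² = -18330 - 10*27556 = -18330 - 1*275560 = -18330 - 275560 = -293890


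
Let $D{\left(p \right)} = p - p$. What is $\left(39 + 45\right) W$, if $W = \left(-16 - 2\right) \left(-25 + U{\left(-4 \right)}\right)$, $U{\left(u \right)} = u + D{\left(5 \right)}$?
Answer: $43848$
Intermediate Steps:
$D{\left(p \right)} = 0$
$U{\left(u \right)} = u$ ($U{\left(u \right)} = u + 0 = u$)
$W = 522$ ($W = \left(-16 - 2\right) \left(-25 - 4\right) = \left(-18\right) \left(-29\right) = 522$)
$\left(39 + 45\right) W = \left(39 + 45\right) 522 = 84 \cdot 522 = 43848$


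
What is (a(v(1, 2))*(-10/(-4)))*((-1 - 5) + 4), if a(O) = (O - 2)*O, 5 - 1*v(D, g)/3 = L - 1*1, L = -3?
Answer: -3375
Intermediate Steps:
v(D, g) = 27 (v(D, g) = 15 - 3*(-3 - 1*1) = 15 - 3*(-3 - 1) = 15 - 3*(-4) = 15 + 12 = 27)
a(O) = O*(-2 + O) (a(O) = (-2 + O)*O = O*(-2 + O))
(a(v(1, 2))*(-10/(-4)))*((-1 - 5) + 4) = ((27*(-2 + 27))*(-10/(-4)))*((-1 - 5) + 4) = ((27*25)*(-10*(-¼)))*(-6 + 4) = (675*(5/2))*(-2) = (3375/2)*(-2) = -3375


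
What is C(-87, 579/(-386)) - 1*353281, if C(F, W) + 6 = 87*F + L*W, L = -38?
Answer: -360799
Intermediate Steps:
C(F, W) = -6 - 38*W + 87*F (C(F, W) = -6 + (87*F - 38*W) = -6 + (-38*W + 87*F) = -6 - 38*W + 87*F)
C(-87, 579/(-386)) - 1*353281 = (-6 - 22002/(-386) + 87*(-87)) - 1*353281 = (-6 - 22002*(-1)/386 - 7569) - 353281 = (-6 - 38*(-3/2) - 7569) - 353281 = (-6 + 57 - 7569) - 353281 = -7518 - 353281 = -360799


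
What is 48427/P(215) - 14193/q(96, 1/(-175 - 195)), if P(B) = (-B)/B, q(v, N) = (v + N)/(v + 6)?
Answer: -2255722433/35519 ≈ -63508.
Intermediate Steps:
q(v, N) = (N + v)/(6 + v)
P(B) = -1
48427/P(215) - 14193/q(96, 1/(-175 - 195)) = 48427/(-1) - 14193*(6 + 96)/(1/(-175 - 195) + 96) = 48427*(-1) - 14193*102/(1/(-370) + 96) = -48427 - 14193*102/(-1/370 + 96) = -48427 - 14193/((1/102)*(35519/370)) = -48427 - 14193/35519/37740 = -48427 - 14193*37740/35519 = -48427 - 535643820/35519 = -2255722433/35519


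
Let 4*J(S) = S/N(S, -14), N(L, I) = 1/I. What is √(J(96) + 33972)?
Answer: 2*√8409 ≈ 183.40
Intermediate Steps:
J(S) = -7*S/2 (J(S) = (S/(1/(-14)))/4 = (S/(-1/14))/4 = (S*(-14))/4 = (-14*S)/4 = -7*S/2)
√(J(96) + 33972) = √(-7/2*96 + 33972) = √(-336 + 33972) = √33636 = 2*√8409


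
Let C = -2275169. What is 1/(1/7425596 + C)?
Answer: -7425596/16894485825723 ≈ -4.3953e-7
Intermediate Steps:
1/(1/7425596 + C) = 1/(1/7425596 - 2275169) = 1/(-16894485825723/7425596) = -7425596/16894485825723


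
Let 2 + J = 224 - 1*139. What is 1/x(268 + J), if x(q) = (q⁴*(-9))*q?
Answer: -1/47948838540759 ≈ -2.0856e-14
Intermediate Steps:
J = 83 (J = -2 + (224 - 1*139) = -2 + (224 - 139) = -2 + 85 = 83)
x(q) = -9*q⁵ (x(q) = (-9*q⁴)*q = -9*q⁵)
1/x(268 + J) = 1/(-9*(268 + 83)⁵) = 1/(-9*351⁵) = 1/(-9*5327648726751) = 1/(-47948838540759) = -1/47948838540759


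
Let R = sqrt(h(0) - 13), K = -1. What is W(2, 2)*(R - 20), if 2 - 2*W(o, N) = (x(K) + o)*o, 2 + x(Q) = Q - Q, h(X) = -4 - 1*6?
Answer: -20 + I*sqrt(23) ≈ -20.0 + 4.7958*I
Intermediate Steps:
h(X) = -10 (h(X) = -4 - 6 = -10)
x(Q) = -2 (x(Q) = -2 + (Q - Q) = -2 + 0 = -2)
R = I*sqrt(23) (R = sqrt(-10 - 13) = sqrt(-23) = I*sqrt(23) ≈ 4.7958*I)
W(o, N) = 1 - o*(-2 + o)/2 (W(o, N) = 1 - (-2 + o)*o/2 = 1 - o*(-2 + o)/2)
W(2, 2)*(R - 20) = (1 + 2 - 1/2*2**2)*(I*sqrt(23) - 20) = (1 + 2 - 1/2*4)*(-20 + I*sqrt(23)) = (1 + 2 - 2)*(-20 + I*sqrt(23)) = 1*(-20 + I*sqrt(23)) = -20 + I*sqrt(23)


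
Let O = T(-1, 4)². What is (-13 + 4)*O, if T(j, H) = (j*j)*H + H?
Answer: -576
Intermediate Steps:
T(j, H) = H + H*j² (T(j, H) = j²*H + H = H*j² + H = H + H*j²)
O = 64 (O = (4*(1 + (-1)²))² = (4*(1 + 1))² = (4*2)² = 8² = 64)
(-13 + 4)*O = (-13 + 4)*64 = -9*64 = -576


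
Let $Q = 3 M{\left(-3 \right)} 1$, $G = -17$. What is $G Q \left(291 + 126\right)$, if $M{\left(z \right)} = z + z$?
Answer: $127602$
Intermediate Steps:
$M{\left(z \right)} = 2 z$
$Q = -18$ ($Q = 3 \cdot 2 \left(-3\right) 1 = 3 \left(-6\right) 1 = \left(-18\right) 1 = -18$)
$G Q \left(291 + 126\right) = \left(-17\right) \left(-18\right) \left(291 + 126\right) = 306 \cdot 417 = 127602$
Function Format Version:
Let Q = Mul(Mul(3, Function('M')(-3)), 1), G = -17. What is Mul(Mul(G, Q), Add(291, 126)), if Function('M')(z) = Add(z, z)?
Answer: 127602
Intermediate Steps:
Function('M')(z) = Mul(2, z)
Q = -18 (Q = Mul(Mul(3, Mul(2, -3)), 1) = Mul(Mul(3, -6), 1) = Mul(-18, 1) = -18)
Mul(Mul(G, Q), Add(291, 126)) = Mul(Mul(-17, -18), Add(291, 126)) = Mul(306, 417) = 127602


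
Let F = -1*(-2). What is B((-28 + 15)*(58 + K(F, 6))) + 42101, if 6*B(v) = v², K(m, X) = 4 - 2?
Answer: 143501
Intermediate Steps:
F = 2
K(m, X) = 2
B(v) = v²/6
B((-28 + 15)*(58 + K(F, 6))) + 42101 = ((-28 + 15)*(58 + 2))²/6 + 42101 = (-13*60)²/6 + 42101 = (⅙)*(-780)² + 42101 = (⅙)*608400 + 42101 = 101400 + 42101 = 143501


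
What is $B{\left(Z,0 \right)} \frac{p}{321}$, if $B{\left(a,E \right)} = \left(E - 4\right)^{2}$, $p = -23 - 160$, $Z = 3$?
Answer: $- \frac{976}{107} \approx -9.1215$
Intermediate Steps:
$p = -183$ ($p = -23 - 160 = -183$)
$B{\left(a,E \right)} = \left(-4 + E\right)^{2}$
$B{\left(Z,0 \right)} \frac{p}{321} = \left(-4 + 0\right)^{2} \left(- \frac{183}{321}\right) = \left(-4\right)^{2} \left(\left(-183\right) \frac{1}{321}\right) = 16 \left(- \frac{61}{107}\right) = - \frac{976}{107}$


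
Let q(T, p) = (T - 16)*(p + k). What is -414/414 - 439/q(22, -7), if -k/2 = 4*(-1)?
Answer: -445/6 ≈ -74.167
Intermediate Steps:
k = 8 (k = -8*(-1) = -2*(-4) = 8)
q(T, p) = (-16 + T)*(8 + p) (q(T, p) = (T - 16)*(p + 8) = (-16 + T)*(8 + p))
-414/414 - 439/q(22, -7) = -414/414 - 439/(-128 - 16*(-7) + 8*22 + 22*(-7)) = -414*1/414 - 439/(-128 + 112 + 176 - 154) = -1 - 439/6 = -445/6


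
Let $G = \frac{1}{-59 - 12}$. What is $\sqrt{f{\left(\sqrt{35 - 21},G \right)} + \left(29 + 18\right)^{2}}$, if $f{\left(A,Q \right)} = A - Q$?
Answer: $\frac{\sqrt{11135640 + 5041 \sqrt{14}}}{71} \approx 47.04$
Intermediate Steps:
$G = - \frac{1}{71}$ ($G = \frac{1}{-71} = - \frac{1}{71} \approx -0.014085$)
$\sqrt{f{\left(\sqrt{35 - 21},G \right)} + \left(29 + 18\right)^{2}} = \sqrt{\left(\sqrt{35 - 21} - - \frac{1}{71}\right) + \left(29 + 18\right)^{2}} = \sqrt{\left(\sqrt{14} + \frac{1}{71}\right) + 47^{2}} = \sqrt{\left(\frac{1}{71} + \sqrt{14}\right) + 2209} = \sqrt{\frac{156840}{71} + \sqrt{14}}$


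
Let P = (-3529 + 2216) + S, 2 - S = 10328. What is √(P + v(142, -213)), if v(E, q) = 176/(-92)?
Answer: 3*I*√684227/23 ≈ 107.89*I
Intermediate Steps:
S = -10326 (S = 2 - 1*10328 = 2 - 10328 = -10326)
P = -11639 (P = (-3529 + 2216) - 10326 = -1313 - 10326 = -11639)
v(E, q) = -44/23 (v(E, q) = 176*(-1/92) = -44/23)
√(P + v(142, -213)) = √(-11639 - 44/23) = √(-267741/23) = 3*I*√684227/23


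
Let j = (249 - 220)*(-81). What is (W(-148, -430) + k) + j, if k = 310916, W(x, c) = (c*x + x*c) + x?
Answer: 435699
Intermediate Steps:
W(x, c) = x + 2*c*x (W(x, c) = (c*x + c*x) + x = 2*c*x + x = x + 2*c*x)
j = -2349 (j = 29*(-81) = -2349)
(W(-148, -430) + k) + j = (-148*(1 + 2*(-430)) + 310916) - 2349 = (-148*(1 - 860) + 310916) - 2349 = (-148*(-859) + 310916) - 2349 = (127132 + 310916) - 2349 = 438048 - 2349 = 435699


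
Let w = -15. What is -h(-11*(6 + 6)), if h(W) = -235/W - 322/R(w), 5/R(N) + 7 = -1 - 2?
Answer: -85243/132 ≈ -645.78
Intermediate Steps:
R(N) = -1/2 (R(N) = 5/(-7 + (-1 - 2)) = 5/(-7 - 3) = 5/(-10) = 5*(-1/10) = -1/2)
h(W) = 644 - 235/W (h(W) = -235/W - 322/(-1/2) = -235/W - 322*(-2) = -235/W + 644 = 644 - 235/W)
-h(-11*(6 + 6)) = -(644 - 235*(-1/(11*(6 + 6)))) = -(644 - 235/((-11*12))) = -(644 - 235/(-132)) = -(644 - 235*(-1/132)) = -(644 + 235/132) = -1*85243/132 = -85243/132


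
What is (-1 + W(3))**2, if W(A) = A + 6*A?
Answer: 400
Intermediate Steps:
W(A) = 7*A
(-1 + W(3))**2 = (-1 + 7*3)**2 = (-1 + 21)**2 = 20**2 = 400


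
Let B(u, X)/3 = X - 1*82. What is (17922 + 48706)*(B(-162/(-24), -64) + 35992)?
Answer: 2368891912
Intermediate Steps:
B(u, X) = -246 + 3*X (B(u, X) = 3*(X - 1*82) = 3*(X - 82) = 3*(-82 + X) = -246 + 3*X)
(17922 + 48706)*(B(-162/(-24), -64) + 35992) = (17922 + 48706)*((-246 + 3*(-64)) + 35992) = 66628*((-246 - 192) + 35992) = 66628*(-438 + 35992) = 66628*35554 = 2368891912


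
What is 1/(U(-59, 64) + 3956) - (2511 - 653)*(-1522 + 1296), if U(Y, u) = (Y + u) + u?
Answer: 1690129701/4025 ≈ 4.1991e+5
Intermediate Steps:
U(Y, u) = Y + 2*u
1/(U(-59, 64) + 3956) - (2511 - 653)*(-1522 + 1296) = 1/((-59 + 2*64) + 3956) - (2511 - 653)*(-1522 + 1296) = 1/((-59 + 128) + 3956) - 1858*(-226) = 1/(69 + 3956) - 1*(-419908) = 1/4025 + 419908 = 1690129701/4025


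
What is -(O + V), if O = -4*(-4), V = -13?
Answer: -3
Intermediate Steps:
O = 16
-(O + V) = -(16 - 13) = -1*3 = -3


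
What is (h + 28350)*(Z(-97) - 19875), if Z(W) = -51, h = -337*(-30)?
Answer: -766353960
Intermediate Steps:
h = 10110
(h + 28350)*(Z(-97) - 19875) = (10110 + 28350)*(-51 - 19875) = 38460*(-19926) = -766353960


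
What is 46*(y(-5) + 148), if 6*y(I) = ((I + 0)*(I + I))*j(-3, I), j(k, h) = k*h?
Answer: 12558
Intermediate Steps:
j(k, h) = h*k
y(I) = -I³ (y(I) = (((I + 0)*(I + I))*(I*(-3)))/6 = ((I*(2*I))*(-3*I))/6 = ((2*I²)*(-3*I))/6 = (-6*I³)/6 = -I³)
46*(y(-5) + 148) = 46*(-1*(-5)³ + 148) = 46*(-1*(-125) + 148) = 46*(125 + 148) = 46*273 = 12558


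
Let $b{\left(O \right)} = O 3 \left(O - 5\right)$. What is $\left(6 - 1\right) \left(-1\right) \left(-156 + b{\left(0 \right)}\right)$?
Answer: $780$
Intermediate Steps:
$b{\left(O \right)} = 3 O \left(-5 + O\right)$ ($b{\left(O \right)} = 3 O \left(O - 5\right) = 3 O \left(-5 + O\right)$)
$\left(6 - 1\right) \left(-1\right) \left(-156 + b{\left(0 \right)}\right) = \left(6 - 1\right) \left(-1\right) \left(-156 + 3 \cdot 0 \left(-5 + 0\right)\right) = 5 \left(-1\right) \left(-156 + 3 \cdot 0 \left(-5\right)\right) = - 5 \left(-156 + 0\right) = \left(-5\right) \left(-156\right) = 780$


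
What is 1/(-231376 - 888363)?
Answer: -1/1119739 ≈ -8.9307e-7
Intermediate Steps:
1/(-231376 - 888363) = 1/(-1119739) = -1/1119739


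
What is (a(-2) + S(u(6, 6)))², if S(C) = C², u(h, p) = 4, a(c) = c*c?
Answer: 400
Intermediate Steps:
a(c) = c²
(a(-2) + S(u(6, 6)))² = ((-2)² + 4²)² = (4 + 16)² = 20² = 400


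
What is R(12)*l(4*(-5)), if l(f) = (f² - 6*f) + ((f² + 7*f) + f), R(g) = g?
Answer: 9120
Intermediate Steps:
l(f) = 2*f + 2*f² (l(f) = (f² - 6*f) + (f² + 8*f) = 2*f + 2*f²)
R(12)*l(4*(-5)) = 12*(2*(4*(-5))*(1 + 4*(-5))) = 12*(2*(-20)*(1 - 20)) = 12*(2*(-20)*(-19)) = 12*760 = 9120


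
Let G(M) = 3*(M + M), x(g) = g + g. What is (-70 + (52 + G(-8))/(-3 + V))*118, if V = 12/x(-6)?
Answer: -8378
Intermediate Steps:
x(g) = 2*g
G(M) = 6*M (G(M) = 3*(2*M) = 6*M)
V = -1 (V = 12/((2*(-6))) = 12/(-12) = 12*(-1/12) = -1)
(-70 + (52 + G(-8))/(-3 + V))*118 = (-70 + (52 + 6*(-8))/(-3 - 1))*118 = (-70 + (52 - 48)/(-4))*118 = (-70 + 4*(-¼))*118 = (-70 - 1)*118 = -71*118 = -8378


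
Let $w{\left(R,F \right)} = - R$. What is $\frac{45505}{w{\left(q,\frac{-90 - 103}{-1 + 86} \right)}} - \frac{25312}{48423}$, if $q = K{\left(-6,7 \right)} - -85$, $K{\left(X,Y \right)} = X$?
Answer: $- \frac{2205488263}{3825417} \approx -576.54$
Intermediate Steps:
$q = 79$ ($q = -6 - -85 = -6 + 85 = 79$)
$\frac{45505}{w{\left(q,\frac{-90 - 103}{-1 + 86} \right)}} - \frac{25312}{48423} = \frac{45505}{\left(-1\right) 79} - \frac{25312}{48423} = \frac{45505}{-79} - \frac{25312}{48423} = 45505 \left(- \frac{1}{79}\right) - \frac{25312}{48423} = - \frac{45505}{79} - \frac{25312}{48423} = - \frac{2205488263}{3825417}$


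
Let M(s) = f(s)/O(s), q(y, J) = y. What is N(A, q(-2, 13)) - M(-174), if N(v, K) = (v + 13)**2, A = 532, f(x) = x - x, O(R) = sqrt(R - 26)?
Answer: 297025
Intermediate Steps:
O(R) = sqrt(-26 + R)
f(x) = 0
M(s) = 0 (M(s) = 0/(sqrt(-26 + s)) = 0/sqrt(-26 + s) = 0)
N(v, K) = (13 + v)**2
N(A, q(-2, 13)) - M(-174) = (13 + 532)**2 - 1*0 = 545**2 + 0 = 297025 + 0 = 297025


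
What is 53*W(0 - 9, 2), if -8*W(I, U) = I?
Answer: 477/8 ≈ 59.625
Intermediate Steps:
W(I, U) = -I/8
53*W(0 - 9, 2) = 53*(-(0 - 9)/8) = 53*(-⅛*(-9)) = 53*(9/8) = 477/8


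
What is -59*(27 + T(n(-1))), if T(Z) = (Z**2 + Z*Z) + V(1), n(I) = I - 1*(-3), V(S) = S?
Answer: -2124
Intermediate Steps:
n(I) = 3 + I (n(I) = I + 3 = 3 + I)
T(Z) = 1 + 2*Z**2 (T(Z) = (Z**2 + Z*Z) + 1 = (Z**2 + Z**2) + 1 = 2*Z**2 + 1 = 1 + 2*Z**2)
-59*(27 + T(n(-1))) = -59*(27 + (1 + 2*(3 - 1)**2)) = -59*(27 + (1 + 2*2**2)) = -59*(27 + (1 + 2*4)) = -59*(27 + (1 + 8)) = -59*(27 + 9) = -59*36 = -2124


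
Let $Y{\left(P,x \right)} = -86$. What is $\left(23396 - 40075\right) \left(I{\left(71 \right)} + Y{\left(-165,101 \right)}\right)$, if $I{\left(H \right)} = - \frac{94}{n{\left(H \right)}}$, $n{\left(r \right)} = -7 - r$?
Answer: $\frac{4242881}{3} \approx 1.4143 \cdot 10^{6}$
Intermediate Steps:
$I{\left(H \right)} = - \frac{94}{-7 - H}$
$\left(23396 - 40075\right) \left(I{\left(71 \right)} + Y{\left(-165,101 \right)}\right) = \left(23396 - 40075\right) \left(\frac{94}{7 + 71} - 86\right) = - 16679 \left(\frac{94}{78} - 86\right) = - 16679 \left(94 \cdot \frac{1}{78} - 86\right) = - 16679 \left(\frac{47}{39} - 86\right) = \left(-16679\right) \left(- \frac{3307}{39}\right) = \frac{4242881}{3}$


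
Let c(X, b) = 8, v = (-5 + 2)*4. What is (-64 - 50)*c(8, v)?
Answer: -912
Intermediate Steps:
v = -12 (v = -3*4 = -12)
(-64 - 50)*c(8, v) = (-64 - 50)*8 = -114*8 = -912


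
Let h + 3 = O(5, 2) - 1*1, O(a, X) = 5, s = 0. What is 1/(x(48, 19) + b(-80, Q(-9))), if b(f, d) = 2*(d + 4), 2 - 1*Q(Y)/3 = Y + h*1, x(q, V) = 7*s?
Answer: 1/68 ≈ 0.014706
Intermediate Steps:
h = 1 (h = -3 + (5 - 1*1) = -3 + (5 - 1) = -3 + 4 = 1)
x(q, V) = 0 (x(q, V) = 7*0 = 0)
Q(Y) = 3 - 3*Y (Q(Y) = 6 - 3*(Y + 1*1) = 6 - 3*(Y + 1) = 6 - 3*(1 + Y) = 6 + (-3 - 3*Y) = 3 - 3*Y)
b(f, d) = 8 + 2*d (b(f, d) = 2*(4 + d) = 8 + 2*d)
1/(x(48, 19) + b(-80, Q(-9))) = 1/(0 + (8 + 2*(3 - 3*(-9)))) = 1/(0 + (8 + 2*(3 + 27))) = 1/(0 + (8 + 2*30)) = 1/(0 + (8 + 60)) = 1/(0 + 68) = 1/68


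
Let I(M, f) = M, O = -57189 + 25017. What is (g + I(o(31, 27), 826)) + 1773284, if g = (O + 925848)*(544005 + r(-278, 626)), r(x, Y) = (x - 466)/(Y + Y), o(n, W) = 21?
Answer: 152169787295669/313 ≈ 4.8617e+11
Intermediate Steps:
O = -32172
r(x, Y) = (-466 + x)/(2*Y) (r(x, Y) = (-466 + x)/((2*Y)) = (-466 + x)*(1/(2*Y)) = (-466 + x)/(2*Y))
g = 152169232251204/313 (g = (-32172 + 925848)*(544005 + (½)*(-466 - 278)/626) = 893676*(544005 + (½)*(1/626)*(-744)) = 893676*(544005 - 186/313) = 893676*(170273379/313) = 152169232251204/313 ≈ 4.8616e+11)
(g + I(o(31, 27), 826)) + 1773284 = (152169232251204/313 + 21) + 1773284 = 152169232257777/313 + 1773284 = 152169787295669/313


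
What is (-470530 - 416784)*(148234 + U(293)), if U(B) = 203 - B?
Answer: -131450245216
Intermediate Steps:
(-470530 - 416784)*(148234 + U(293)) = (-470530 - 416784)*(148234 + (203 - 1*293)) = -887314*(148234 + (203 - 293)) = -887314*(148234 - 90) = -887314*148144 = -131450245216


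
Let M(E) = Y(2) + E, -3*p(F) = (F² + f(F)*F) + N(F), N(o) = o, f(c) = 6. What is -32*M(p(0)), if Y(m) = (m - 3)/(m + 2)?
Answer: 8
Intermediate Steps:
Y(m) = (-3 + m)/(2 + m)
p(F) = -7*F/3 - F²/3 (p(F) = -((F² + 6*F) + F)/3 = -(F² + 7*F)/3 = -7*F/3 - F²/3)
M(E) = -¼ + E (M(E) = (-3 + 2)/(2 + 2) + E = -1/4 + E = (¼)*(-1) + E = -¼ + E)
-32*M(p(0)) = -32*(-¼ + (⅓)*0*(-7 - 1*0)) = -32*(-¼ + (⅓)*0*(-7 + 0)) = -32*(-¼ + (⅓)*0*(-7)) = -32*(-¼ + 0) = -32*(-¼) = 8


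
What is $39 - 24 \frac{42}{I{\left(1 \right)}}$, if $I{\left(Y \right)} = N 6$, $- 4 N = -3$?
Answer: $-185$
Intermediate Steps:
$N = \frac{3}{4}$ ($N = \left(- \frac{1}{4}\right) \left(-3\right) = \frac{3}{4} \approx 0.75$)
$I{\left(Y \right)} = \frac{9}{2}$ ($I{\left(Y \right)} = \frac{3}{4} \cdot 6 = \frac{9}{2}$)
$39 - 24 \frac{42}{I{\left(1 \right)}} = 39 - 24 \frac{42}{\frac{9}{2}} = 39 - 24 \cdot 42 \cdot \frac{2}{9} = 39 - 224 = -185$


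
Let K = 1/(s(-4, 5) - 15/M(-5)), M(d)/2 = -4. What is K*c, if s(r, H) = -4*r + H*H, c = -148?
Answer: -1184/343 ≈ -3.4519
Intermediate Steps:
s(r, H) = H**2 - 4*r (s(r, H) = -4*r + H**2 = H**2 - 4*r)
M(d) = -8 (M(d) = 2*(-4) = -8)
K = 8/343 (K = 1/((5**2 - 4*(-4)) - 15/(-8)) = 1/((25 + 16) - 15*(-1/8)) = 1/(41 + 15/8) = 1/(343/8) = 8/343 ≈ 0.023324)
K*c = (8/343)*(-148) = -1184/343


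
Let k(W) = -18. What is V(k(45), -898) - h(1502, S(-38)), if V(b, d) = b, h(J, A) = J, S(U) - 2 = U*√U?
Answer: -1520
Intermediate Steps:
S(U) = 2 + U^(3/2) (S(U) = 2 + U*√U = 2 + U^(3/2))
V(k(45), -898) - h(1502, S(-38)) = -18 - 1*1502 = -18 - 1502 = -1520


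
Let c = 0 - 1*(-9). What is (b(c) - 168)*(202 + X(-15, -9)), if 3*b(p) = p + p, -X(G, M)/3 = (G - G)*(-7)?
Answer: -32724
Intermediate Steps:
X(G, M) = 0 (X(G, M) = -3*(G - G)*(-7) = -0*(-7) = -3*0 = 0)
c = 9 (c = 0 + 9 = 9)
b(p) = 2*p/3 (b(p) = (p + p)/3 = (2*p)/3 = 2*p/3)
(b(c) - 168)*(202 + X(-15, -9)) = ((⅔)*9 - 168)*(202 + 0) = (6 - 168)*202 = -162*202 = -32724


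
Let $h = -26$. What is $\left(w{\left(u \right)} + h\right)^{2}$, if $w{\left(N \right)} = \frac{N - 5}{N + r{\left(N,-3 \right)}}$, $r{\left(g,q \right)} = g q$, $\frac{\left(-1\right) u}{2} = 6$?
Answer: $\frac{410881}{576} \approx 713.33$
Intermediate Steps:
$u = -12$ ($u = \left(-2\right) 6 = -12$)
$w{\left(N \right)} = - \frac{-5 + N}{2 N}$ ($w{\left(N \right)} = \frac{N - 5}{N + N \left(-3\right)} = \frac{-5 + N}{N - 3 N} = \frac{-5 + N}{\left(-2\right) N} = \left(-5 + N\right) \left(- \frac{1}{2 N}\right) = - \frac{-5 + N}{2 N}$)
$\left(w{\left(u \right)} + h\right)^{2} = \left(\frac{5 - -12}{2 \left(-12\right)} - 26\right)^{2} = \left(\frac{1}{2} \left(- \frac{1}{12}\right) \left(5 + 12\right) - 26\right)^{2} = \left(\frac{1}{2} \left(- \frac{1}{12}\right) 17 - 26\right)^{2} = \left(- \frac{17}{24} - 26\right)^{2} = \left(- \frac{641}{24}\right)^{2} = \frac{410881}{576}$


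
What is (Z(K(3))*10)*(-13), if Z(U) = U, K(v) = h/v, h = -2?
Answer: 260/3 ≈ 86.667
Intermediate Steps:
K(v) = -2/v
(Z(K(3))*10)*(-13) = (-2/3*10)*(-13) = (-2*⅓*10)*(-13) = -⅔*10*(-13) = -20/3*(-13) = 260/3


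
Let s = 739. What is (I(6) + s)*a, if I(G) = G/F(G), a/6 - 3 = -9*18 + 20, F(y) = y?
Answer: -617160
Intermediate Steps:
a = -834 (a = 18 + 6*(-9*18 + 20) = 18 + 6*(-162 + 20) = 18 + 6*(-142) = 18 - 852 = -834)
I(G) = 1 (I(G) = G/G = 1)
(I(6) + s)*a = (1 + 739)*(-834) = 740*(-834) = -617160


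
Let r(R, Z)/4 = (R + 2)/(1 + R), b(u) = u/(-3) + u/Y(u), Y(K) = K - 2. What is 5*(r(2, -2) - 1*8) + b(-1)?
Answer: -38/3 ≈ -12.667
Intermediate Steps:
Y(K) = -2 + K
b(u) = -u/3 + u/(-2 + u) (b(u) = u/(-3) + u/(-2 + u) = u*(-1/3) + u/(-2 + u) = -u/3 + u/(-2 + u))
r(R, Z) = 4*(2 + R)/(1 + R) (r(R, Z) = 4*((R + 2)/(1 + R)) = 4*((2 + R)/(1 + R)) = 4*(2 + R)/(1 + R))
5*(r(2, -2) - 1*8) + b(-1) = 5*(4*(2 + 2)/(1 + 2) - 1*8) + (1/3)*(-1)*(5 - 1*(-1))/(-2 - 1) = 5*(4*4/3 - 8) + (1/3)*(-1)*(5 + 1)/(-3) = 5*(4*(1/3)*4 - 8) + (1/3)*(-1)*(-1/3)*6 = 5*(16/3 - 8) + 2/3 = 5*(-8/3) + 2/3 = -40/3 + 2/3 = -38/3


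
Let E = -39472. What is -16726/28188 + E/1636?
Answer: -142500059/5764446 ≈ -24.721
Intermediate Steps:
-16726/28188 + E/1636 = -16726/28188 - 39472/1636 = -16726*1/28188 - 39472*1/1636 = -8363/14094 - 9868/409 = -142500059/5764446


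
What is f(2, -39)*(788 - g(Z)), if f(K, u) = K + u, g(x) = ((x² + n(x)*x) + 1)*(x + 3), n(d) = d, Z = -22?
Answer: -710363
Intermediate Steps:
g(x) = (1 + 2*x²)*(3 + x) (g(x) = ((x² + x*x) + 1)*(x + 3) = ((x² + x²) + 1)*(3 + x) = (2*x² + 1)*(3 + x) = (1 + 2*x²)*(3 + x))
f(2, -39)*(788 - g(Z)) = (2 - 39)*(788 - (3 - 22 + 2*(-22)³ + 6*(-22)²)) = -37*(788 - (3 - 22 + 2*(-10648) + 6*484)) = -37*(788 - (3 - 22 - 21296 + 2904)) = -37*(788 - 1*(-18411)) = -37*(788 + 18411) = -37*19199 = -710363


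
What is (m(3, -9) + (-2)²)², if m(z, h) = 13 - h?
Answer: 676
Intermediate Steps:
(m(3, -9) + (-2)²)² = ((13 - 1*(-9)) + (-2)²)² = ((13 + 9) + 4)² = (22 + 4)² = 26² = 676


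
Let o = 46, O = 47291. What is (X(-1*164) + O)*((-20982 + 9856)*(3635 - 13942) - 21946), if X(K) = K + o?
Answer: 5408560688328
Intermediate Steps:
X(K) = 46 + K (X(K) = K + 46 = 46 + K)
(X(-1*164) + O)*((-20982 + 9856)*(3635 - 13942) - 21946) = ((46 - 1*164) + 47291)*((-20982 + 9856)*(3635 - 13942) - 21946) = ((46 - 164) + 47291)*(-11126*(-10307) - 21946) = (-118 + 47291)*(114675682 - 21946) = 47173*114653736 = 5408560688328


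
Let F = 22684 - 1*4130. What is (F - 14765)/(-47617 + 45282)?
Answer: -3789/2335 ≈ -1.6227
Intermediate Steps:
F = 18554 (F = 22684 - 4130 = 18554)
(F - 14765)/(-47617 + 45282) = (18554 - 14765)/(-47617 + 45282) = 3789/(-2335) = 3789*(-1/2335) = -3789/2335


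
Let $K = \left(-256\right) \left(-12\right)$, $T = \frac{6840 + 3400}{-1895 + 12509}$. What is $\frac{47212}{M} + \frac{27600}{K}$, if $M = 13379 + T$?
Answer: $\frac{56864758351}{4544478272} \approx 12.513$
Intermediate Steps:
$T = \frac{5120}{5307}$ ($T = \frac{10240}{10614} = 10240 \cdot \frac{1}{10614} = \frac{5120}{5307} \approx 0.96476$)
$K = 3072$
$M = \frac{71007473}{5307}$ ($M = 13379 + \frac{5120}{5307} = \frac{71007473}{5307} \approx 13380.0$)
$\frac{47212}{M} + \frac{27600}{K} = \frac{47212}{\frac{71007473}{5307}} + \frac{27600}{3072} = 47212 \cdot \frac{5307}{71007473} + 27600 \cdot \frac{1}{3072} = \frac{250554084}{71007473} + \frac{575}{64} = \frac{56864758351}{4544478272}$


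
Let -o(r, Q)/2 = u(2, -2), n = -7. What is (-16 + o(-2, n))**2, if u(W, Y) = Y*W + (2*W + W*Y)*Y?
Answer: 64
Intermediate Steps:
u(W, Y) = W*Y + Y*(2*W + W*Y)
o(r, Q) = 8 (o(r, Q) = -4*(-2)*(3 - 2) = -4*(-2) = -2*(-4) = 8)
(-16 + o(-2, n))**2 = (-16 + 8)**2 = (-8)**2 = 64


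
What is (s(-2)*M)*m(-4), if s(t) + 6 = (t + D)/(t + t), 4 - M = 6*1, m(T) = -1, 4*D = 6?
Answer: -47/4 ≈ -11.750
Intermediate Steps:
D = 3/2 (D = (¼)*6 = 3/2 ≈ 1.5000)
M = -2 (M = 4 - 6 = -2)
s(t) = -6 + (3/2 + t)/(2*t) (s(t) = -6 + (t + 3/2)/(t + t) = -6 + (3/2 + t)/((2*t)) = -6 + (3/2 + t)*(1/(2*t)) = -6 + (3/2 + t)/(2*t))
(s(-2)*M)*m(-4) = (((¼)*(3 - 22*(-2))/(-2))*(-2))*(-1) = (((¼)*(-½)*(3 + 44))*(-2))*(-1) = (((¼)*(-½)*47)*(-2))*(-1) = -47/8*(-2)*(-1) = (47/4)*(-1) = -47/4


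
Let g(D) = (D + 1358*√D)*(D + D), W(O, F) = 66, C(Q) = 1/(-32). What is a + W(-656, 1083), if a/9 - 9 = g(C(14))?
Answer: 75273/512 - 6111*I*√2/64 ≈ 147.02 - 135.04*I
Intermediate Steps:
C(Q) = -1/32
g(D) = 2*D*(D + 1358*√D) (g(D) = (D + 1358*√D)*(2*D) = 2*D*(D + 1358*√D))
a = 41481/512 - 6111*I*√2/64 (a = 81 + 9*(2*(-1/32)² + 2716*(-1/32)^(3/2)) = 81 + 9*(2*(1/1024) + 2716*(-I*√2/256)) = 81 + 9*(1/512 - 679*I*√2/64) = 81 + (9/512 - 6111*I*√2/64) = 41481/512 - 6111*I*√2/64 ≈ 81.018 - 135.04*I)
a + W(-656, 1083) = (41481/512 - 6111*I*√2/64) + 66 = 75273/512 - 6111*I*√2/64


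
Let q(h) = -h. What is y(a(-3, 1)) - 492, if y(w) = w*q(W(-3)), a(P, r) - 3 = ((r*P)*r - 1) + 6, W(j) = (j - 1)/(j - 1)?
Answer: -497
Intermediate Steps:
W(j) = 1 (W(j) = (-1 + j)/(-1 + j) = 1)
a(P, r) = 8 + P*r**2 (a(P, r) = 3 + (((r*P)*r - 1) + 6) = 3 + (((P*r)*r - 1) + 6) = 3 + ((P*r**2 - 1) + 6) = 3 + ((-1 + P*r**2) + 6) = 3 + (5 + P*r**2) = 8 + P*r**2)
y(w) = -w (y(w) = w*(-1*1) = w*(-1) = -w)
y(a(-3, 1)) - 492 = -(8 - 3*1**2) - 492 = -(8 - 3*1) - 492 = -(8 - 3) - 492 = -1*5 - 492 = -5 - 492 = -497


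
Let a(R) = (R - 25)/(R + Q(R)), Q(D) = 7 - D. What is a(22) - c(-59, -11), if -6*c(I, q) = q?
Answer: -95/42 ≈ -2.2619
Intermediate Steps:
c(I, q) = -q/6
a(R) = -25/7 + R/7 (a(R) = (R - 25)/(R + (7 - R)) = (-25 + R)/7 = (-25 + R)*(⅐) = -25/7 + R/7)
a(22) - c(-59, -11) = (-25/7 + (⅐)*22) - (-1)*(-11)/6 = (-25/7 + 22/7) - 1*11/6 = -3/7 - 11/6 = -95/42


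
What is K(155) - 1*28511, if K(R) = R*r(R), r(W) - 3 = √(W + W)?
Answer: -28046 + 155*√310 ≈ -25317.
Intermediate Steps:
r(W) = 3 + √2*√W (r(W) = 3 + √(W + W) = 3 + √(2*W) = 3 + √2*√W)
K(R) = R*(3 + √2*√R)
K(155) - 1*28511 = 155*(3 + √2*√155) - 1*28511 = 155*(3 + √310) - 28511 = (465 + 155*√310) - 28511 = -28046 + 155*√310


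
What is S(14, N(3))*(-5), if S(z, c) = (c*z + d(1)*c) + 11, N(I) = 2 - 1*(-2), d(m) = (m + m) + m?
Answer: -395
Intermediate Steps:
d(m) = 3*m (d(m) = 2*m + m = 3*m)
N(I) = 4 (N(I) = 2 + 2 = 4)
S(z, c) = 11 + 3*c + c*z (S(z, c) = (c*z + (3*1)*c) + 11 = (c*z + 3*c) + 11 = (3*c + c*z) + 11 = 11 + 3*c + c*z)
S(14, N(3))*(-5) = (11 + 3*4 + 4*14)*(-5) = (11 + 12 + 56)*(-5) = 79*(-5) = -395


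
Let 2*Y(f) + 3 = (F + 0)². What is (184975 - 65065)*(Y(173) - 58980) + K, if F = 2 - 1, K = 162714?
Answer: -7072248996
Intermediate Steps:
F = 1
Y(f) = -1 (Y(f) = -3/2 + (1 + 0)²/2 = -3/2 + (½)*1² = -3/2 + (½)*1 = -3/2 + ½ = -1)
(184975 - 65065)*(Y(173) - 58980) + K = (184975 - 65065)*(-1 - 58980) + 162714 = 119910*(-58981) + 162714 = -7072411710 + 162714 = -7072248996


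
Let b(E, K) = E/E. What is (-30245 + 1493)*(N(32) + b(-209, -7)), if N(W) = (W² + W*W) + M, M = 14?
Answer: -59315376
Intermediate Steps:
b(E, K) = 1
N(W) = 14 + 2*W² (N(W) = (W² + W*W) + 14 = (W² + W²) + 14 = 2*W² + 14 = 14 + 2*W²)
(-30245 + 1493)*(N(32) + b(-209, -7)) = (-30245 + 1493)*((14 + 2*32²) + 1) = -28752*((14 + 2*1024) + 1) = -28752*((14 + 2048) + 1) = -28752*(2062 + 1) = -28752*2063 = -59315376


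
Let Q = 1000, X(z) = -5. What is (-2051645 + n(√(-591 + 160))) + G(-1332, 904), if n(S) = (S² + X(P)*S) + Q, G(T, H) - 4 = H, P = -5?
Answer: -2050168 - 5*I*√431 ≈ -2.0502e+6 - 103.8*I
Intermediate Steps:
G(T, H) = 4 + H
n(S) = 1000 + S² - 5*S (n(S) = (S² - 5*S) + 1000 = 1000 + S² - 5*S)
(-2051645 + n(√(-591 + 160))) + G(-1332, 904) = (-2051645 + (1000 + (√(-591 + 160))² - 5*√(-591 + 160))) + (4 + 904) = (-2051645 + (1000 + (√(-431))² - 5*I*√431)) + 908 = (-2051645 + (1000 + (I*√431)² - 5*I*√431)) + 908 = (-2051645 + (1000 - 431 - 5*I*√431)) + 908 = (-2051645 + (569 - 5*I*√431)) + 908 = (-2051076 - 5*I*√431) + 908 = -2050168 - 5*I*√431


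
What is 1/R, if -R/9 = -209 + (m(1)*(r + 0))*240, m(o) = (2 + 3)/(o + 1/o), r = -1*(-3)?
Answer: -1/14319 ≈ -6.9837e-5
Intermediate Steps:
r = 3
m(o) = 5/(o + 1/o)
R = -14319 (R = -9*(-209 + ((5*1/(1 + 1²))*(3 + 0))*240) = -9*(-209 + ((5*1/(1 + 1))*3)*240) = -9*(-209 + ((5*1/2)*3)*240) = -9*(-209 + ((5*1*(½))*3)*240) = -9*(-209 + ((5/2)*3)*240) = -9*(-209 + (15/2)*240) = -9*(-209 + 1800) = -9*1591 = -14319)
1/R = 1/(-14319) = -1/14319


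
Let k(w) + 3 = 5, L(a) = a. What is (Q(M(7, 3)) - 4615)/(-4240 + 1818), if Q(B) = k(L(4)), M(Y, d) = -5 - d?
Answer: 659/346 ≈ 1.9046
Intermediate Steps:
k(w) = 2 (k(w) = -3 + 5 = 2)
Q(B) = 2
(Q(M(7, 3)) - 4615)/(-4240 + 1818) = (2 - 4615)/(-4240 + 1818) = -4613/(-2422) = -4613*(-1/2422) = 659/346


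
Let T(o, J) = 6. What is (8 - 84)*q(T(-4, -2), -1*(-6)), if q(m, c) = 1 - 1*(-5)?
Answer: -456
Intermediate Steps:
q(m, c) = 6 (q(m, c) = 1 + 5 = 6)
(8 - 84)*q(T(-4, -2), -1*(-6)) = (8 - 84)*6 = -76*6 = -456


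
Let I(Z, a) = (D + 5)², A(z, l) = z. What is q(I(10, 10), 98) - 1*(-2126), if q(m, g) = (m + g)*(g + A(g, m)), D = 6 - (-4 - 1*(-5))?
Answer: 40934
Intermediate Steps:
D = 5 (D = 6 - (-4 + 5) = 6 - 1*1 = 6 - 1 = 5)
I(Z, a) = 100 (I(Z, a) = (5 + 5)² = 10² = 100)
q(m, g) = 2*g*(g + m) (q(m, g) = (m + g)*(g + g) = (g + m)*(2*g) = 2*g*(g + m))
q(I(10, 10), 98) - 1*(-2126) = 2*98*(98 + 100) - 1*(-2126) = 2*98*198 + 2126 = 38808 + 2126 = 40934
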